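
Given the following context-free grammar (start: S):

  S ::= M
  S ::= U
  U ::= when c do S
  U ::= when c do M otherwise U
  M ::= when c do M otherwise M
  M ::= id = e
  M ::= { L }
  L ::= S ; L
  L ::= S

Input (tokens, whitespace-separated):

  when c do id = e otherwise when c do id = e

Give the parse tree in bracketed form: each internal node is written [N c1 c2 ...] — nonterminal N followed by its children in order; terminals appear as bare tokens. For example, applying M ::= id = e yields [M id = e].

S
U
when c do M otherwise U
when c do id = e otherwise U
when c do id = e otherwise when c do S
when c do id = e otherwise when c do M
when c do id = e otherwise when c do id = e

[S [U when c do [M id = e] otherwise [U when c do [S [M id = e]]]]]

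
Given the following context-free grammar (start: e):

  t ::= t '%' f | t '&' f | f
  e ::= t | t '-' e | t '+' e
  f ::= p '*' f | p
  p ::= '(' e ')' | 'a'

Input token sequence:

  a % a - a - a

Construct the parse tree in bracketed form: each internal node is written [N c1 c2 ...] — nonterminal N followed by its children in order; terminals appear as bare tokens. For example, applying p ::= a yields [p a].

[e [t [t [f [p a]]] % [f [p a]]] - [e [t [f [p a]]] - [e [t [f [p a]]]]]]

e
t - e
t % f - e
f % f - e
p % f - e
a % f - e
a % p - e
a % a - e
a % a - t - e
a % a - f - e
a % a - p - e
a % a - a - e
a % a - a - t
a % a - a - f
a % a - a - p
a % a - a - a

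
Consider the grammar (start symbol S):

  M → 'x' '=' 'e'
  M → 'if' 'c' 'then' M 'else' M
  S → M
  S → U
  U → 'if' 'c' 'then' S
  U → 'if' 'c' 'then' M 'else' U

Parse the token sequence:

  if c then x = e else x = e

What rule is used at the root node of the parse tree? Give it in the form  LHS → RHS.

S → M

[S [M if c then [M x = e] else [M x = e]]]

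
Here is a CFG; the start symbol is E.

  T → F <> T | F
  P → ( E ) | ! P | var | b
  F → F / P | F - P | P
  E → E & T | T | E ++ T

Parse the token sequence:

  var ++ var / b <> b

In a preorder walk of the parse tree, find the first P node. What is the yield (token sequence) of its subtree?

[E [E [T [F [P var]]]] ++ [T [F [F [P var]] / [P b]] <> [T [F [P b]]]]]

var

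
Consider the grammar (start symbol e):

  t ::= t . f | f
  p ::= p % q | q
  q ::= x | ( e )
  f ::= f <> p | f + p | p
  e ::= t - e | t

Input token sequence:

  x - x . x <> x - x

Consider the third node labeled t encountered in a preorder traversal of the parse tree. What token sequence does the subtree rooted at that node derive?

[e [t [f [p [q x]]]] - [e [t [t [f [p [q x]]]] . [f [f [p [q x]]] <> [p [q x]]]] - [e [t [f [p [q x]]]]]]]

x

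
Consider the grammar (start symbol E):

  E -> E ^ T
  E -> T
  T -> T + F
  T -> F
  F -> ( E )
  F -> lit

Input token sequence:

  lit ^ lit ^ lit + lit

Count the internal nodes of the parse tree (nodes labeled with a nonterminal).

11

[E [E [E [T [F lit]]] ^ [T [F lit]]] ^ [T [T [F lit]] + [F lit]]]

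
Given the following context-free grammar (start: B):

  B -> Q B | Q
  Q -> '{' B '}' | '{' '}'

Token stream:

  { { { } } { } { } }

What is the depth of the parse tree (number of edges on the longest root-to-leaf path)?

[B [Q { [B [Q { [B [Q { }]] }] [B [Q { }] [B [Q { }]]]] }]]

6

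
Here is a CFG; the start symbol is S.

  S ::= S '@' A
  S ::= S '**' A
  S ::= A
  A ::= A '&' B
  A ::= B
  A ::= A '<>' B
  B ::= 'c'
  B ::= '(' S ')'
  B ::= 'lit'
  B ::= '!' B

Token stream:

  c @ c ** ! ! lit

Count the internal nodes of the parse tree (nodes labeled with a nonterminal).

11

[S [S [S [A [B c]]] @ [A [B c]]] ** [A [B ! [B ! [B lit]]]]]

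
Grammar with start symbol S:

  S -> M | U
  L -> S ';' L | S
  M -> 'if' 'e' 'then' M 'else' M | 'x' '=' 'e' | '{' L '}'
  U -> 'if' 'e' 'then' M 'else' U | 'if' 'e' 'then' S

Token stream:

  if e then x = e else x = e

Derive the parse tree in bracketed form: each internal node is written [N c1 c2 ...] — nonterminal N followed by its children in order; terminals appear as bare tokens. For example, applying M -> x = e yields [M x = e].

S
M
if e then M else M
if e then x = e else M
if e then x = e else x = e

[S [M if e then [M x = e] else [M x = e]]]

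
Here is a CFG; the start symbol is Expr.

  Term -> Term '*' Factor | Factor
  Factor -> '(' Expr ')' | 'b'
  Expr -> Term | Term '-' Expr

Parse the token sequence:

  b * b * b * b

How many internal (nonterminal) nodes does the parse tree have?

9

[Expr [Term [Term [Term [Term [Factor b]] * [Factor b]] * [Factor b]] * [Factor b]]]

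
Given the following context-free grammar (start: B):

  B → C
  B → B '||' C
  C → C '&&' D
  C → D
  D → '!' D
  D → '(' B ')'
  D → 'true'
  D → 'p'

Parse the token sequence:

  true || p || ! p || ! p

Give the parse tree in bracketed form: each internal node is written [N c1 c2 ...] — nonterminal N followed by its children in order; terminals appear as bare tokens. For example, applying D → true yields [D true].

B
B || C
B || C || C
B || C || C || C
C || C || C || C
D || C || C || C
true || C || C || C
true || D || C || C
true || p || C || C
true || p || D || C
true || p || ! D || C
true || p || ! p || C
true || p || ! p || D
true || p || ! p || ! D
true || p || ! p || ! p

[B [B [B [B [C [D true]]] || [C [D p]]] || [C [D ! [D p]]]] || [C [D ! [D p]]]]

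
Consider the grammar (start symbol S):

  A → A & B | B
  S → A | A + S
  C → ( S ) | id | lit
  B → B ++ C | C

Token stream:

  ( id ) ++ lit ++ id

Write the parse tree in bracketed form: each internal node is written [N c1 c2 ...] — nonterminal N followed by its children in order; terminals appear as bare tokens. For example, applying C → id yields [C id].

[S [A [B [B [B [C ( [S [A [B [C id]]]] )]] ++ [C lit]] ++ [C id]]]]

S
A
B
B ++ C
B ++ C ++ C
C ++ C ++ C
( S ) ++ C ++ C
( A ) ++ C ++ C
( B ) ++ C ++ C
( C ) ++ C ++ C
( id ) ++ C ++ C
( id ) ++ lit ++ C
( id ) ++ lit ++ id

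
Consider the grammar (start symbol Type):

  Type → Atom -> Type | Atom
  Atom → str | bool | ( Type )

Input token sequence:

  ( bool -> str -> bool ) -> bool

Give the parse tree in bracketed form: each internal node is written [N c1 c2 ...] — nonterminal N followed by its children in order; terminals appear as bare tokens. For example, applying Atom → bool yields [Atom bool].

Type
Atom -> Type
( Type ) -> Type
( Atom -> Type ) -> Type
( bool -> Type ) -> Type
( bool -> Atom -> Type ) -> Type
( bool -> str -> Type ) -> Type
( bool -> str -> Atom ) -> Type
( bool -> str -> bool ) -> Type
( bool -> str -> bool ) -> Atom
( bool -> str -> bool ) -> bool

[Type [Atom ( [Type [Atom bool] -> [Type [Atom str] -> [Type [Atom bool]]]] )] -> [Type [Atom bool]]]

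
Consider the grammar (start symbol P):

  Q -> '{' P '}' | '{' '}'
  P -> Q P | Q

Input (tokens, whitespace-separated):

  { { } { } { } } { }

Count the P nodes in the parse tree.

5

[P [Q { [P [Q { }] [P [Q { }] [P [Q { }]]]] }] [P [Q { }]]]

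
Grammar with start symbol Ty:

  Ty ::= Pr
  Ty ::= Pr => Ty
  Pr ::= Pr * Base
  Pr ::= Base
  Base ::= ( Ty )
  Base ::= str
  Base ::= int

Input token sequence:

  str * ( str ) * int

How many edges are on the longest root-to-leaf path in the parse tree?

[Ty [Pr [Pr [Pr [Base str]] * [Base ( [Ty [Pr [Base str]]] )]] * [Base int]]]

7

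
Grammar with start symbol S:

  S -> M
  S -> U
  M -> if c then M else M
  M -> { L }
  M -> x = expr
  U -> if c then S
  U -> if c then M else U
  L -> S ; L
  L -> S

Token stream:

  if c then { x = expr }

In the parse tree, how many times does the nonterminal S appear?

[S [U if c then [S [M { [L [S [M x = expr]]] }]]]]

3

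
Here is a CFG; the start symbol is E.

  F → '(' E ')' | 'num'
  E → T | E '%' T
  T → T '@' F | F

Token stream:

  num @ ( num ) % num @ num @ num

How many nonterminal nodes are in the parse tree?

15

[E [E [T [T [F num]] @ [F ( [E [T [F num]]] )]]] % [T [T [T [F num]] @ [F num]] @ [F num]]]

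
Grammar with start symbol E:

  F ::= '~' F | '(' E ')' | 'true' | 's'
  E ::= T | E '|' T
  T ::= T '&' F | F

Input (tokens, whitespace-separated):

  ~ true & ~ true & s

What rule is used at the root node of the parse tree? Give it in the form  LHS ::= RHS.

E ::= T

[E [T [T [T [F ~ [F true]]] & [F ~ [F true]]] & [F s]]]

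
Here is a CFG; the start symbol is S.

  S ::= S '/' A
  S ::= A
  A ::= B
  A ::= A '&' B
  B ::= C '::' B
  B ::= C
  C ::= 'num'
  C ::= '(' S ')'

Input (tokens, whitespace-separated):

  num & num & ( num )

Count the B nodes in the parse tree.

4

[S [A [A [A [B [C num]]] & [B [C num]]] & [B [C ( [S [A [B [C num]]]] )]]]]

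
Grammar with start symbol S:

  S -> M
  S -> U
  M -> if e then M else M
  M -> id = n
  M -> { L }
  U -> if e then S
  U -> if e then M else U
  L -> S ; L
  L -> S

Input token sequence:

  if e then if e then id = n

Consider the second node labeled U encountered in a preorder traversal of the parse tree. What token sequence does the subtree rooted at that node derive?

[S [U if e then [S [U if e then [S [M id = n]]]]]]

if e then id = n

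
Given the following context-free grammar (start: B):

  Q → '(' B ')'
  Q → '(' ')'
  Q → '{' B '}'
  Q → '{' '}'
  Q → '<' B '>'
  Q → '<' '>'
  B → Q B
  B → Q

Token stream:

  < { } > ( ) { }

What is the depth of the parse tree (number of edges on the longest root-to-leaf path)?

[B [Q < [B [Q { }]] >] [B [Q ( )] [B [Q { }]]]]

4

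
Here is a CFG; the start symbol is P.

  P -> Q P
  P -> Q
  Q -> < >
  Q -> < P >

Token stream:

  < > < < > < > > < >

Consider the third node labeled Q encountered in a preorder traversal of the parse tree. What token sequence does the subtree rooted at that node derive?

< >

[P [Q < >] [P [Q < [P [Q < >] [P [Q < >]]] >] [P [Q < >]]]]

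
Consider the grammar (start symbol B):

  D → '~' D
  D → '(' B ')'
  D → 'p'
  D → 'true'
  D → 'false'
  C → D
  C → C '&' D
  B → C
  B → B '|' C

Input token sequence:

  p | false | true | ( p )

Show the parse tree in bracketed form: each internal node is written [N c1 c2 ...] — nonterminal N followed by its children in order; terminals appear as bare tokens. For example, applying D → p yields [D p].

B
B | C
B | C | C
B | C | C | C
C | C | C | C
D | C | C | C
p | C | C | C
p | D | C | C
p | false | C | C
p | false | D | C
p | false | true | C
p | false | true | D
p | false | true | ( B )
p | false | true | ( C )
p | false | true | ( D )
p | false | true | ( p )

[B [B [B [B [C [D p]]] | [C [D false]]] | [C [D true]]] | [C [D ( [B [C [D p]]] )]]]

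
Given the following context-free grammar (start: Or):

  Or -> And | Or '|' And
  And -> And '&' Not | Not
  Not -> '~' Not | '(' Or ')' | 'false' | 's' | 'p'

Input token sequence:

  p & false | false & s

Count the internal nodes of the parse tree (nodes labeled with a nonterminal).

10

[Or [Or [And [And [Not p]] & [Not false]]] | [And [And [Not false]] & [Not s]]]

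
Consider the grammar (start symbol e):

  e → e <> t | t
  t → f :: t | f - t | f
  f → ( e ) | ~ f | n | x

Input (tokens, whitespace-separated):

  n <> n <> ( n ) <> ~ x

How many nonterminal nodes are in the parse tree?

[e [e [e [e [t [f n]]] <> [t [f n]]] <> [t [f ( [e [t [f n]]] )]]] <> [t [f ~ [f x]]]]

16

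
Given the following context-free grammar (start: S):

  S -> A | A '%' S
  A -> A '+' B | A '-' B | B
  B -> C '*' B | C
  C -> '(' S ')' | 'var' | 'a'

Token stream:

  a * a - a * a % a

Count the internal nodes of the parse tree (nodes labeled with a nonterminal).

15

[S [A [A [B [C a] * [B [C a]]]] - [B [C a] * [B [C a]]]] % [S [A [B [C a]]]]]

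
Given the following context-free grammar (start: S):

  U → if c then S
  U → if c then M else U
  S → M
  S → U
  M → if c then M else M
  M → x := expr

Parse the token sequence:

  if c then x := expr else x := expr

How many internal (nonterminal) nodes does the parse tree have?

[S [M if c then [M x := expr] else [M x := expr]]]

4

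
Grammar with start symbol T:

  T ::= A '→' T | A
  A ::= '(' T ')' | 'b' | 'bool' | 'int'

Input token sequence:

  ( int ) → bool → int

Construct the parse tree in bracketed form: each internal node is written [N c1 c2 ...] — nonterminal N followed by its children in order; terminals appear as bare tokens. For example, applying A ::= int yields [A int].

[T [A ( [T [A int]] )] → [T [A bool] → [T [A int]]]]

T
A → T
( T ) → T
( A ) → T
( int ) → T
( int ) → A → T
( int ) → bool → T
( int ) → bool → A
( int ) → bool → int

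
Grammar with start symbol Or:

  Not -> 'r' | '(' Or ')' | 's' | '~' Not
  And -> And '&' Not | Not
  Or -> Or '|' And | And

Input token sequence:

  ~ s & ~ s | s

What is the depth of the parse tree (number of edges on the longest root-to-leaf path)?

6

[Or [Or [And [And [Not ~ [Not s]]] & [Not ~ [Not s]]]] | [And [Not s]]]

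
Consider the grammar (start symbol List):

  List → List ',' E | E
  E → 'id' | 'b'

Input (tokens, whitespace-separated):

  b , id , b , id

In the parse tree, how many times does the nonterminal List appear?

4

[List [List [List [List [E b]] , [E id]] , [E b]] , [E id]]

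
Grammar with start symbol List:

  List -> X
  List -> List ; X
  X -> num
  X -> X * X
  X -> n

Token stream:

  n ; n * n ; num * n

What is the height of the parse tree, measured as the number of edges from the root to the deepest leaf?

4

[List [List [List [X n]] ; [X [X n] * [X n]]] ; [X [X num] * [X n]]]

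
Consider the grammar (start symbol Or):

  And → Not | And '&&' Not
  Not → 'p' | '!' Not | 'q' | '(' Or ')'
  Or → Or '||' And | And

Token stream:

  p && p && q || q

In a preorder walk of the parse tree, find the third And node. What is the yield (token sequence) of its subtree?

p

[Or [Or [And [And [And [Not p]] && [Not p]] && [Not q]]] || [And [Not q]]]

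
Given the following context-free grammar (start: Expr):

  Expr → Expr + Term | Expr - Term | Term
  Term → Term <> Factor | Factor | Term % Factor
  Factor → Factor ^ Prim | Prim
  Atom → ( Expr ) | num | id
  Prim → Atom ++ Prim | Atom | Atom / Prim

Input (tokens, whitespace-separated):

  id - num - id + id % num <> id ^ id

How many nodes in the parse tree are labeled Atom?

7

[Expr [Expr [Expr [Expr [Term [Factor [Prim [Atom id]]]]] - [Term [Factor [Prim [Atom num]]]]] - [Term [Factor [Prim [Atom id]]]]] + [Term [Term [Term [Factor [Prim [Atom id]]]] % [Factor [Prim [Atom num]]]] <> [Factor [Factor [Prim [Atom id]]] ^ [Prim [Atom id]]]]]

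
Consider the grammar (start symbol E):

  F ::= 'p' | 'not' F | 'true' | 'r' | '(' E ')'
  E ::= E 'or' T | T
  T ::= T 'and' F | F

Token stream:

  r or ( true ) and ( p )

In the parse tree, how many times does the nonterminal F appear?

5

[E [E [T [F r]]] or [T [T [F ( [E [T [F true]]] )]] and [F ( [E [T [F p]]] )]]]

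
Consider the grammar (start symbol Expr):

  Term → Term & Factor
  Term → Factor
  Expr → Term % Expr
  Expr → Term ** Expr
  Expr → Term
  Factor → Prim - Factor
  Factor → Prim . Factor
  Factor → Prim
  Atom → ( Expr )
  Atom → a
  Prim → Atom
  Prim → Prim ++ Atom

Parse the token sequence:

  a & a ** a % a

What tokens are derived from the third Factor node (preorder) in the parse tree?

a

[Expr [Term [Term [Factor [Prim [Atom a]]]] & [Factor [Prim [Atom a]]]] ** [Expr [Term [Factor [Prim [Atom a]]]] % [Expr [Term [Factor [Prim [Atom a]]]]]]]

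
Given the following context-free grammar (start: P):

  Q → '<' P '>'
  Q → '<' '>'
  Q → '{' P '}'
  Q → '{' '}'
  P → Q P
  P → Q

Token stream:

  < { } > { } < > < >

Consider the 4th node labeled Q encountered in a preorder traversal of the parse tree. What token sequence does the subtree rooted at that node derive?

[P [Q < [P [Q { }]] >] [P [Q { }] [P [Q < >] [P [Q < >]]]]]

< >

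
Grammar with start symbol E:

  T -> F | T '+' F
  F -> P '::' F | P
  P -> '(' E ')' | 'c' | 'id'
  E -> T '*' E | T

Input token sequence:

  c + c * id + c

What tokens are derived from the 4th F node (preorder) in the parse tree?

c

[E [T [T [F [P c]]] + [F [P c]]] * [E [T [T [F [P id]]] + [F [P c]]]]]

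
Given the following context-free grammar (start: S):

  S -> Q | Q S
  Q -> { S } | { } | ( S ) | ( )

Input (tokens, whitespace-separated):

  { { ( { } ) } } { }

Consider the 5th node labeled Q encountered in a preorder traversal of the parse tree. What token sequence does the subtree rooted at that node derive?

[S [Q { [S [Q { [S [Q ( [S [Q { }]] )]] }]] }] [S [Q { }]]]

{ }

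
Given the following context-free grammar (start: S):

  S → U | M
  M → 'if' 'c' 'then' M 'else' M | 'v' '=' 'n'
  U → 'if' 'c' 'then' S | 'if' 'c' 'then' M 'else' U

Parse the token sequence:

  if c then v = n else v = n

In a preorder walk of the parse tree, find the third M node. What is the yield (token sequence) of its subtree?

v = n

[S [M if c then [M v = n] else [M v = n]]]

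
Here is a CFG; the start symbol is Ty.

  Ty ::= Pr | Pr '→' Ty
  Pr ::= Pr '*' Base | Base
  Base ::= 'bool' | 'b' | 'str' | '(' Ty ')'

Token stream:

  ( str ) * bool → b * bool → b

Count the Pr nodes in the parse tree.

6

[Ty [Pr [Pr [Base ( [Ty [Pr [Base str]]] )]] * [Base bool]] → [Ty [Pr [Pr [Base b]] * [Base bool]] → [Ty [Pr [Base b]]]]]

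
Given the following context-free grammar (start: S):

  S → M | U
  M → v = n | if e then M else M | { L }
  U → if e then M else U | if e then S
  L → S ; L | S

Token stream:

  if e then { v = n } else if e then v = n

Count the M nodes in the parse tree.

[S [U if e then [M { [L [S [M v = n]]] }] else [U if e then [S [M v = n]]]]]

3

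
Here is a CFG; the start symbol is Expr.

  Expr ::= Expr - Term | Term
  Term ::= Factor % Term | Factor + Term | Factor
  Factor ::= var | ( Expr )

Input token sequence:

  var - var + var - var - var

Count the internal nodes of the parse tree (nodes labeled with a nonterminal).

14

[Expr [Expr [Expr [Expr [Term [Factor var]]] - [Term [Factor var] + [Term [Factor var]]]] - [Term [Factor var]]] - [Term [Factor var]]]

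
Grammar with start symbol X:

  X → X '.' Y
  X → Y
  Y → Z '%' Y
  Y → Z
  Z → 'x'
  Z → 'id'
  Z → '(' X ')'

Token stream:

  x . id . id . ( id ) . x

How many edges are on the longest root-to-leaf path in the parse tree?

7

[X [X [X [X [X [Y [Z x]]] . [Y [Z id]]] . [Y [Z id]]] . [Y [Z ( [X [Y [Z id]]] )]]] . [Y [Z x]]]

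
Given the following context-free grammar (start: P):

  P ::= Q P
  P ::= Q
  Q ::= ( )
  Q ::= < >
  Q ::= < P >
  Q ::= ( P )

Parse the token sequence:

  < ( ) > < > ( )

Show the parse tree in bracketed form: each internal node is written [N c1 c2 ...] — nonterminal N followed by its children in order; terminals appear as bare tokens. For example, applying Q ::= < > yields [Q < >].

[P [Q < [P [Q ( )]] >] [P [Q < >] [P [Q ( )]]]]

P
Q P
< P > P
< Q > P
< ( ) > P
< ( ) > Q P
< ( ) > < > P
< ( ) > < > Q
< ( ) > < > ( )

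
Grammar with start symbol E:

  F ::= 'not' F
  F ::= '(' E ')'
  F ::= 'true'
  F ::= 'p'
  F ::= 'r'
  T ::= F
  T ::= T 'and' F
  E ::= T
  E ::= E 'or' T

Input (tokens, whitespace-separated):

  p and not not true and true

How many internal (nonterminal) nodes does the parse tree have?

9

[E [T [T [T [F p]] and [F not [F not [F true]]]] and [F true]]]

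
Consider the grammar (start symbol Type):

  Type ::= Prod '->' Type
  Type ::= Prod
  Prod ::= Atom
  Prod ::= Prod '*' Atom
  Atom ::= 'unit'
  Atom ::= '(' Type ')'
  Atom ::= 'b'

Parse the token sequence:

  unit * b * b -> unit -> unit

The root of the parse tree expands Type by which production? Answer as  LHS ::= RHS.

[Type [Prod [Prod [Prod [Atom unit]] * [Atom b]] * [Atom b]] -> [Type [Prod [Atom unit]] -> [Type [Prod [Atom unit]]]]]

Type ::= Prod '->' Type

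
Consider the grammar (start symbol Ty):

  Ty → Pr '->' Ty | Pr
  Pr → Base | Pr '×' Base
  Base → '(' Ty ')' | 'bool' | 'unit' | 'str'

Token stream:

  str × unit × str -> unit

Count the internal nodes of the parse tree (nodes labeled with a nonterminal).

10

[Ty [Pr [Pr [Pr [Base str]] × [Base unit]] × [Base str]] -> [Ty [Pr [Base unit]]]]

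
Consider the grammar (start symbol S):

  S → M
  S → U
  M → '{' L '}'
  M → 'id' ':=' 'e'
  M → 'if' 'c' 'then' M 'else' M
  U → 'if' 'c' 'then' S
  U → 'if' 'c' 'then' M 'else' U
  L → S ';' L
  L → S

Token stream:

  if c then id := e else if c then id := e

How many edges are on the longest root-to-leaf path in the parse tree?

5

[S [U if c then [M id := e] else [U if c then [S [M id := e]]]]]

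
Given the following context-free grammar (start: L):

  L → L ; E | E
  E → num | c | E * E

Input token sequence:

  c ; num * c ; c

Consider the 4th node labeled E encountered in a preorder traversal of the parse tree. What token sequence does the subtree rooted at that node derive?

[L [L [L [E c]] ; [E [E num] * [E c]]] ; [E c]]

c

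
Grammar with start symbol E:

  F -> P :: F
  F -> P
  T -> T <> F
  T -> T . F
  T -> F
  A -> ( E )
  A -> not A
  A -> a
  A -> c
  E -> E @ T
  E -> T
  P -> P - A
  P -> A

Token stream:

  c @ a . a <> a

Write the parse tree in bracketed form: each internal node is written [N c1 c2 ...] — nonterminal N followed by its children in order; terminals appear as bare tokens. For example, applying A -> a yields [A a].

E
E @ T
T @ T
F @ T
P @ T
A @ T
c @ T
c @ T <> F
c @ T . F <> F
c @ F . F <> F
c @ P . F <> F
c @ A . F <> F
c @ a . F <> F
c @ a . P <> F
c @ a . A <> F
c @ a . a <> F
c @ a . a <> P
c @ a . a <> A
c @ a . a <> a

[E [E [T [F [P [A c]]]]] @ [T [T [T [F [P [A a]]]] . [F [P [A a]]]] <> [F [P [A a]]]]]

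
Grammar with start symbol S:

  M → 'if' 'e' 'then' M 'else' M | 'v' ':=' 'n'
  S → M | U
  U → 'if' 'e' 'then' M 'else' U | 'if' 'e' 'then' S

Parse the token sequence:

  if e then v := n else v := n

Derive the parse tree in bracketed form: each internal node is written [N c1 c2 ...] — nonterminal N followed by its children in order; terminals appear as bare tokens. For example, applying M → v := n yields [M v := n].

[S [M if e then [M v := n] else [M v := n]]]

S
M
if e then M else M
if e then v := n else M
if e then v := n else v := n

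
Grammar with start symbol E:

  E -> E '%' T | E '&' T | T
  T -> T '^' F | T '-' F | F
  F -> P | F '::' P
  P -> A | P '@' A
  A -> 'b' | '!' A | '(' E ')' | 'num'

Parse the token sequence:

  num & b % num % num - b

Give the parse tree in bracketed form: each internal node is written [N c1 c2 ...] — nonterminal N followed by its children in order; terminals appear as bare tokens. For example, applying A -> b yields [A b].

[E [E [E [E [T [F [P [A num]]]]] & [T [F [P [A b]]]]] % [T [F [P [A num]]]]] % [T [T [F [P [A num]]]] - [F [P [A b]]]]]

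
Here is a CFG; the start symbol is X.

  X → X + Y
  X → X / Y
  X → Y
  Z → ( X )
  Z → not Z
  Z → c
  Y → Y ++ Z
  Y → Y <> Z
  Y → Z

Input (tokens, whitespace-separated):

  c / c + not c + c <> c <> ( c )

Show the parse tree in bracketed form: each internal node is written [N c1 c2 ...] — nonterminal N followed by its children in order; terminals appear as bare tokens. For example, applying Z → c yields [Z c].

[X [X [X [X [Y [Z c]]] / [Y [Z c]]] + [Y [Z not [Z c]]]] + [Y [Y [Y [Z c]] <> [Z c]] <> [Z ( [X [Y [Z c]]] )]]]

X
X + Y
X + Y + Y
X / Y + Y + Y
Y / Y + Y + Y
Z / Y + Y + Y
c / Y + Y + Y
c / Z + Y + Y
c / c + Y + Y
c / c + Z + Y
c / c + not Z + Y
c / c + not c + Y
c / c + not c + Y <> Z
c / c + not c + Y <> Z <> Z
c / c + not c + Z <> Z <> Z
c / c + not c + c <> Z <> Z
c / c + not c + c <> c <> Z
c / c + not c + c <> c <> ( X )
c / c + not c + c <> c <> ( Y )
c / c + not c + c <> c <> ( Z )
c / c + not c + c <> c <> ( c )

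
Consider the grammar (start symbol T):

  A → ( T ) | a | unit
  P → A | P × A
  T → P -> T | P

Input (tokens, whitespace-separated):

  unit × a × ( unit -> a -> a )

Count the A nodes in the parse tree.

6

[T [P [P [P [A unit]] × [A a]] × [A ( [T [P [A unit]] -> [T [P [A a]] -> [T [P [A a]]]]] )]]]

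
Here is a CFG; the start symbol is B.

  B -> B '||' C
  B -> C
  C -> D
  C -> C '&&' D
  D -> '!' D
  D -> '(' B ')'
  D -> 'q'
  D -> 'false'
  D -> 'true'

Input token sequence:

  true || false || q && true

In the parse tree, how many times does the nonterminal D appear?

[B [B [B [C [D true]]] || [C [D false]]] || [C [C [D q]] && [D true]]]

4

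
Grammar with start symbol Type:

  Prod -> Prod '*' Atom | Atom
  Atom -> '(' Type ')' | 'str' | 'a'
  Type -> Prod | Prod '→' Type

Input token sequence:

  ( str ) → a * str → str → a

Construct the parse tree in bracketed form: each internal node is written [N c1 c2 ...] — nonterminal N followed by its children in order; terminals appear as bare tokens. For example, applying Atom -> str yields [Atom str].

[Type [Prod [Atom ( [Type [Prod [Atom str]]] )]] → [Type [Prod [Prod [Atom a]] * [Atom str]] → [Type [Prod [Atom str]] → [Type [Prod [Atom a]]]]]]

Type
Prod → Type
Atom → Type
( Type ) → Type
( Prod ) → Type
( Atom ) → Type
( str ) → Type
( str ) → Prod → Type
( str ) → Prod * Atom → Type
( str ) → Atom * Atom → Type
( str ) → a * Atom → Type
( str ) → a * str → Type
( str ) → a * str → Prod → Type
( str ) → a * str → Atom → Type
( str ) → a * str → str → Type
( str ) → a * str → str → Prod
( str ) → a * str → str → Atom
( str ) → a * str → str → a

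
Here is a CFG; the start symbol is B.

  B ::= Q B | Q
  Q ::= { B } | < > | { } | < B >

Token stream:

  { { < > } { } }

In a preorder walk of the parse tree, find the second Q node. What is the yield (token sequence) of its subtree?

{ < > }

[B [Q { [B [Q { [B [Q < >]] }] [B [Q { }]]] }]]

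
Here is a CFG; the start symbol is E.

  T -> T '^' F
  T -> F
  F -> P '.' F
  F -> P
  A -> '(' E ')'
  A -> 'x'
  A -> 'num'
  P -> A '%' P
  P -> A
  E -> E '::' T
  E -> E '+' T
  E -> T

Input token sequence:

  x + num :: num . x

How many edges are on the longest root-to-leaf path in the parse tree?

7

[E [E [E [T [F [P [A x]]]]] + [T [F [P [A num]]]]] :: [T [F [P [A num]] . [F [P [A x]]]]]]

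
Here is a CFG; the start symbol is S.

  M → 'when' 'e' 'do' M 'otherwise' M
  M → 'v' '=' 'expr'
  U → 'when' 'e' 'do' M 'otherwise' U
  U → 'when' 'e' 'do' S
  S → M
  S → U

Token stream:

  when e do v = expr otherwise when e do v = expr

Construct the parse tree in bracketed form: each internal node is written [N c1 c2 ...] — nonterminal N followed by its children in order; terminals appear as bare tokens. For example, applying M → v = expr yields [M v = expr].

[S [U when e do [M v = expr] otherwise [U when e do [S [M v = expr]]]]]

S
U
when e do M otherwise U
when e do v = expr otherwise U
when e do v = expr otherwise when e do S
when e do v = expr otherwise when e do M
when e do v = expr otherwise when e do v = expr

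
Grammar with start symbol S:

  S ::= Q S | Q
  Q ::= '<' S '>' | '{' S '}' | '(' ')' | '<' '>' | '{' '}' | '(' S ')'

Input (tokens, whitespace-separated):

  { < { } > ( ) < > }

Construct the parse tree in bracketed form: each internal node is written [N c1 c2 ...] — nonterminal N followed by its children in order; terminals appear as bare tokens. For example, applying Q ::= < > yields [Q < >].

S
Q
{ S }
{ Q S }
{ < S > S }
{ < Q > S }
{ < { } > S }
{ < { } > Q S }
{ < { } > ( ) S }
{ < { } > ( ) Q }
{ < { } > ( ) < > }

[S [Q { [S [Q < [S [Q { }]] >] [S [Q ( )] [S [Q < >]]]] }]]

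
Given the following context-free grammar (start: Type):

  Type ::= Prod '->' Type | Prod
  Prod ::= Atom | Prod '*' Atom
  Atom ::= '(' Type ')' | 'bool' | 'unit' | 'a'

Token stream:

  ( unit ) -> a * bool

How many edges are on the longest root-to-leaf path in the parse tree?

[Type [Prod [Atom ( [Type [Prod [Atom unit]]] )]] -> [Type [Prod [Prod [Atom a]] * [Atom bool]]]]

6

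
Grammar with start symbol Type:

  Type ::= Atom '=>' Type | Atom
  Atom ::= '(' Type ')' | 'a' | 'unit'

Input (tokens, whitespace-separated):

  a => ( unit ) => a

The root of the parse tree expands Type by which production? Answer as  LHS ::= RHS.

[Type [Atom a] => [Type [Atom ( [Type [Atom unit]] )] => [Type [Atom a]]]]

Type ::= Atom '=>' Type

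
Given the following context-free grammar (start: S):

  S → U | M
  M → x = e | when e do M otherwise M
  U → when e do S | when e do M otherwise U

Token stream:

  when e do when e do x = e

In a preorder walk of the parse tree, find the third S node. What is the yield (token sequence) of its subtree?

x = e

[S [U when e do [S [U when e do [S [M x = e]]]]]]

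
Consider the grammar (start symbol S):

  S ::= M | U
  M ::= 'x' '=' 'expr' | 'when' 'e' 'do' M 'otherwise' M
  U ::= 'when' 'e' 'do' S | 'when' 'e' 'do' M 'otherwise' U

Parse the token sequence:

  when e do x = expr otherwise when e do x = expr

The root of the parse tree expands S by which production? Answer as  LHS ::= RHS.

[S [U when e do [M x = expr] otherwise [U when e do [S [M x = expr]]]]]

S ::= U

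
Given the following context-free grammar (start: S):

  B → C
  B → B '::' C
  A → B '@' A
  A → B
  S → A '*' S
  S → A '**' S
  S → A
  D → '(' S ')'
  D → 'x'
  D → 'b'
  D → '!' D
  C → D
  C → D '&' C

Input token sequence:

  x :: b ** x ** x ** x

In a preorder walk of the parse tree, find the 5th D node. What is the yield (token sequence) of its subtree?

x

[S [A [B [B [C [D x]]] :: [C [D b]]]] ** [S [A [B [C [D x]]]] ** [S [A [B [C [D x]]]] ** [S [A [B [C [D x]]]]]]]]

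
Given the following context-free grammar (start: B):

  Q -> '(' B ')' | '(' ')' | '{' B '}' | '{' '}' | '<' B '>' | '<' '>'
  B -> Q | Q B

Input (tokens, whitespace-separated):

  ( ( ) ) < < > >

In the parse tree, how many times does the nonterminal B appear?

[B [Q ( [B [Q ( )]] )] [B [Q < [B [Q < >]] >]]]

4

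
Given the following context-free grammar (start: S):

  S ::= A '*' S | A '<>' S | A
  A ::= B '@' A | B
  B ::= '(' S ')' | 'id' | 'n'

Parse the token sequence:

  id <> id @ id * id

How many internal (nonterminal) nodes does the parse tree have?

[S [A [B id]] <> [S [A [B id] @ [A [B id]]] * [S [A [B id]]]]]

11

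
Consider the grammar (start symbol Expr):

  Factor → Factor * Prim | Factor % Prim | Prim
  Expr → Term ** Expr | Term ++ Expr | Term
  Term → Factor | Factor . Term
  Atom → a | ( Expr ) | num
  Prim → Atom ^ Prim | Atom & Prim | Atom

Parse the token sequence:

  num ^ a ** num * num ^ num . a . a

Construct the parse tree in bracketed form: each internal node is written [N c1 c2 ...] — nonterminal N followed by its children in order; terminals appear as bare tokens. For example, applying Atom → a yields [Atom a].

[Expr [Term [Factor [Prim [Atom num] ^ [Prim [Atom a]]]]] ** [Expr [Term [Factor [Factor [Prim [Atom num]]] * [Prim [Atom num] ^ [Prim [Atom num]]]] . [Term [Factor [Prim [Atom a]]] . [Term [Factor [Prim [Atom a]]]]]]]]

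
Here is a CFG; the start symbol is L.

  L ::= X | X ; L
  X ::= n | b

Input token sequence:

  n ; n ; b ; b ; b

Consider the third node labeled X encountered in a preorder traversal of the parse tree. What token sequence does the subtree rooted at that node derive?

[L [X n] ; [L [X n] ; [L [X b] ; [L [X b] ; [L [X b]]]]]]

b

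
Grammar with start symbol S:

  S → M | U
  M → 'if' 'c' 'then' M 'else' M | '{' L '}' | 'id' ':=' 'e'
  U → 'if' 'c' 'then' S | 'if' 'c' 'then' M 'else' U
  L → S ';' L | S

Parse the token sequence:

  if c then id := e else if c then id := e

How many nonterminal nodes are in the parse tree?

[S [U if c then [M id := e] else [U if c then [S [M id := e]]]]]

6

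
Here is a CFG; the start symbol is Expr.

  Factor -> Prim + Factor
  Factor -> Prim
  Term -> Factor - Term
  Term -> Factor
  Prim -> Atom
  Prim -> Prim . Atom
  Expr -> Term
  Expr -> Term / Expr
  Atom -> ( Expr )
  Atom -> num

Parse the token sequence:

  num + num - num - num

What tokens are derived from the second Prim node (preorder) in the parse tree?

[Expr [Term [Factor [Prim [Atom num]] + [Factor [Prim [Atom num]]]] - [Term [Factor [Prim [Atom num]]] - [Term [Factor [Prim [Atom num]]]]]]]

num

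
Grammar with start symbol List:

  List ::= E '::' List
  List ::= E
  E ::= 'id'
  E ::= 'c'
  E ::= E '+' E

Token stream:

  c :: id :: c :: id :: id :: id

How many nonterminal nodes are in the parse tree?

12

[List [E c] :: [List [E id] :: [List [E c] :: [List [E id] :: [List [E id] :: [List [E id]]]]]]]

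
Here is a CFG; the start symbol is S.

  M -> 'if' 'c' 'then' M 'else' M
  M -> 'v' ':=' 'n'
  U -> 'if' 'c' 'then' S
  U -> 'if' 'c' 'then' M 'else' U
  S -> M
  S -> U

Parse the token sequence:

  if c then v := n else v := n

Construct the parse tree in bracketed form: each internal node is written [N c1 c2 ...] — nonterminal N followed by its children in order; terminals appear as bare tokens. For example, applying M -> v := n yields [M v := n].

[S [M if c then [M v := n] else [M v := n]]]

S
M
if c then M else M
if c then v := n else M
if c then v := n else v := n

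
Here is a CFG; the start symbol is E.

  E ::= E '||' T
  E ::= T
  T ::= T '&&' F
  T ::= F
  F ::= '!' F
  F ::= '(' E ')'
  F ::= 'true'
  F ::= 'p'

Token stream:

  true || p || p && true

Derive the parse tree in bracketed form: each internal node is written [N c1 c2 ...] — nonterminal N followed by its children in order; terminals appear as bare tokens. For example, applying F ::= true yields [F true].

E
E || T
E || T || T
T || T || T
F || T || T
true || T || T
true || F || T
true || p || T
true || p || T && F
true || p || F && F
true || p || p && F
true || p || p && true

[E [E [E [T [F true]]] || [T [F p]]] || [T [T [F p]] && [F true]]]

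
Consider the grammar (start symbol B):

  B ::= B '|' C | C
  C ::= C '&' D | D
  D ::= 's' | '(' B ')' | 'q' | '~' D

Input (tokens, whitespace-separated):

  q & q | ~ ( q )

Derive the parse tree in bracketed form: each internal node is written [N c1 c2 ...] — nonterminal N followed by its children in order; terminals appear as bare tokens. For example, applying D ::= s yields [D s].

B
B | C
C | C
C & D | C
D & D | C
q & D | C
q & q | C
q & q | D
q & q | ~ D
q & q | ~ ( B )
q & q | ~ ( C )
q & q | ~ ( D )
q & q | ~ ( q )

[B [B [C [C [D q]] & [D q]]] | [C [D ~ [D ( [B [C [D q]]] )]]]]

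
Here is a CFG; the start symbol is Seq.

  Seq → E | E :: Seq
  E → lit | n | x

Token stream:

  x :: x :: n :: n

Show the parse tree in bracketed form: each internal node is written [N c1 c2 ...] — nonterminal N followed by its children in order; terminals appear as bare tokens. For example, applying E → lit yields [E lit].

Seq
E :: Seq
x :: Seq
x :: E :: Seq
x :: x :: Seq
x :: x :: E :: Seq
x :: x :: n :: Seq
x :: x :: n :: E
x :: x :: n :: n

[Seq [E x] :: [Seq [E x] :: [Seq [E n] :: [Seq [E n]]]]]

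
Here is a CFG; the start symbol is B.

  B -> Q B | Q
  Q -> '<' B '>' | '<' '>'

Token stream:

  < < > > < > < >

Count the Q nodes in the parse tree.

4

[B [Q < [B [Q < >]] >] [B [Q < >] [B [Q < >]]]]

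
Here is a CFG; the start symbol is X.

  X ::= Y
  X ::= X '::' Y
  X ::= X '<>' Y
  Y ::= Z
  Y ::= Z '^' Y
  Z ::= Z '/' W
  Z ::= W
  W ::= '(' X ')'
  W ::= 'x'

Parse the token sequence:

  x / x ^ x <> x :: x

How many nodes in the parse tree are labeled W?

[X [X [X [Y [Z [Z [W x]] / [W x]] ^ [Y [Z [W x]]]]] <> [Y [Z [W x]]]] :: [Y [Z [W x]]]]

5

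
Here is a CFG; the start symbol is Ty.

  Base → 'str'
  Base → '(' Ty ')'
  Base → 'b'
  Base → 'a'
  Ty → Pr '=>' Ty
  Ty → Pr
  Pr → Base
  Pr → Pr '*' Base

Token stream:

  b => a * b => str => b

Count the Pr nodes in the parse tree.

[Ty [Pr [Base b]] => [Ty [Pr [Pr [Base a]] * [Base b]] => [Ty [Pr [Base str]] => [Ty [Pr [Base b]]]]]]

5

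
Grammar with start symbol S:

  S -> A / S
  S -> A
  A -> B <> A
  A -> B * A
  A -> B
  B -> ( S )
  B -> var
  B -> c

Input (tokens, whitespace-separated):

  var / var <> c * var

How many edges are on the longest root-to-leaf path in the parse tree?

6

[S [A [B var]] / [S [A [B var] <> [A [B c] * [A [B var]]]]]]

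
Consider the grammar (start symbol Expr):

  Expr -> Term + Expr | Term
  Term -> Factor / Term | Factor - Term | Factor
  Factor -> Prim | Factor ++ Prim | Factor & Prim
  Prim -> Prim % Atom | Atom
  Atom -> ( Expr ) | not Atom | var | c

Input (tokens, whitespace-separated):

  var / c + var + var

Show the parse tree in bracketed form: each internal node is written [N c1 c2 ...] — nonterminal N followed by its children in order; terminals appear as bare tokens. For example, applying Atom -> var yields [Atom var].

Expr
Term + Expr
Factor / Term + Expr
Prim / Term + Expr
Atom / Term + Expr
var / Term + Expr
var / Factor + Expr
var / Prim + Expr
var / Atom + Expr
var / c + Expr
var / c + Term + Expr
var / c + Factor + Expr
var / c + Prim + Expr
var / c + Atom + Expr
var / c + var + Expr
var / c + var + Term
var / c + var + Factor
var / c + var + Prim
var / c + var + Atom
var / c + var + var

[Expr [Term [Factor [Prim [Atom var]]] / [Term [Factor [Prim [Atom c]]]]] + [Expr [Term [Factor [Prim [Atom var]]]] + [Expr [Term [Factor [Prim [Atom var]]]]]]]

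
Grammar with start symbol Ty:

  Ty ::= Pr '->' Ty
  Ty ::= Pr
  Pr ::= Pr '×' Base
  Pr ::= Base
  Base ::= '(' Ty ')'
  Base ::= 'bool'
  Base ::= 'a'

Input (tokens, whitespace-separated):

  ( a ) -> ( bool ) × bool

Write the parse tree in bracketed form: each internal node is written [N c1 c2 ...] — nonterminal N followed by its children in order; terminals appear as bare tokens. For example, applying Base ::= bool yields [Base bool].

Ty
Pr -> Ty
Base -> Ty
( Ty ) -> Ty
( Pr ) -> Ty
( Base ) -> Ty
( a ) -> Ty
( a ) -> Pr
( a ) -> Pr × Base
( a ) -> Base × Base
( a ) -> ( Ty ) × Base
( a ) -> ( Pr ) × Base
( a ) -> ( Base ) × Base
( a ) -> ( bool ) × Base
( a ) -> ( bool ) × bool

[Ty [Pr [Base ( [Ty [Pr [Base a]]] )]] -> [Ty [Pr [Pr [Base ( [Ty [Pr [Base bool]]] )]] × [Base bool]]]]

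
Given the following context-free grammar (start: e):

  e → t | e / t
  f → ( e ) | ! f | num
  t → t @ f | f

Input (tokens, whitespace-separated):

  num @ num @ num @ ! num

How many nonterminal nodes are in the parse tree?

[e [t [t [t [t [f num]] @ [f num]] @ [f num]] @ [f ! [f num]]]]

10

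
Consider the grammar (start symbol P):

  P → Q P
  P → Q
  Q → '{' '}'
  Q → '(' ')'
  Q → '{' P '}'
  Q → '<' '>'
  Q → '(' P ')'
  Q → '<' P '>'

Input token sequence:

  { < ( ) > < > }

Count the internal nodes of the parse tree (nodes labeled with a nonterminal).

[P [Q { [P [Q < [P [Q ( )]] >] [P [Q < >]]] }]]

8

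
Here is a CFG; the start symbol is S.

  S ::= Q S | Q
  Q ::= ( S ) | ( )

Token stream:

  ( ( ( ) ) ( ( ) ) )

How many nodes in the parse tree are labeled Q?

5

[S [Q ( [S [Q ( [S [Q ( )]] )] [S [Q ( [S [Q ( )]] )]]] )]]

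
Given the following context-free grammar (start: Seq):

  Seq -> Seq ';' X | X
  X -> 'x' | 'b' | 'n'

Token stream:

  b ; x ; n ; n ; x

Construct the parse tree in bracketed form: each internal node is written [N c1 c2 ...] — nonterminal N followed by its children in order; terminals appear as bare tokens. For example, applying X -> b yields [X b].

Seq
Seq ; X
Seq ; X ; X
Seq ; X ; X ; X
Seq ; X ; X ; X ; X
X ; X ; X ; X ; X
b ; X ; X ; X ; X
b ; x ; X ; X ; X
b ; x ; n ; X ; X
b ; x ; n ; n ; X
b ; x ; n ; n ; x

[Seq [Seq [Seq [Seq [Seq [X b]] ; [X x]] ; [X n]] ; [X n]] ; [X x]]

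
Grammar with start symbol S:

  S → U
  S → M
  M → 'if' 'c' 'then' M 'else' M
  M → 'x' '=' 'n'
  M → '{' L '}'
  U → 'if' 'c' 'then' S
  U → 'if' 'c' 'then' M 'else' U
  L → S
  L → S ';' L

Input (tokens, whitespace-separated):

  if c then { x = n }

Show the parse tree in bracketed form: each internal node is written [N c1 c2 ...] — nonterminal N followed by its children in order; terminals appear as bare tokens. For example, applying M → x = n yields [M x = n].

[S [U if c then [S [M { [L [S [M x = n]]] }]]]]

S
U
if c then S
if c then M
if c then { L }
if c then { S }
if c then { M }
if c then { x = n }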